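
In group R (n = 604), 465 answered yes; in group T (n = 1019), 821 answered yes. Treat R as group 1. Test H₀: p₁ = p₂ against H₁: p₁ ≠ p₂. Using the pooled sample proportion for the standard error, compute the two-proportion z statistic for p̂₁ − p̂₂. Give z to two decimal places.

z = -1.72

p̂₁ = 465/604 = 0.7699, p̂₂ = 821/1019 = 0.8057.
Pooled p̂ = (465+821)/(604+1019) = 1286/1623 = 0.7924.
SE = √(0.164526 × 0.00263698) = 0.0208.
z = (0.7699 − 0.8057)/0.0208 = -0.0358/0.0208 = -1.72.
Two-sided p-value ≈ 2·Φ(−1.720) = 0.0854.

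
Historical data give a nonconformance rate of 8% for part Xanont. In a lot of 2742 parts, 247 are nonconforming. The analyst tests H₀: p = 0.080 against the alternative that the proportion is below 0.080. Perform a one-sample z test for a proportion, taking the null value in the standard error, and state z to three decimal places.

p̂ = 247/2742 ≈ 0.09008.
Standard error under H₀: √(0.08×0.92/2742) = 0.00518.
z = (0.09008 − 0.08)/0.00518 = 0.01008/0.00518 = 1.946.
p-value = P(Z < 1.946) ≈ 0.9742.

z = 1.946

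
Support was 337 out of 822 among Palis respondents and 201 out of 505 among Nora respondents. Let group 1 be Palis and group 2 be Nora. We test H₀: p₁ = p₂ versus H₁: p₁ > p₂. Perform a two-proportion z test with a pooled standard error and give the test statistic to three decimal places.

p̂₁ = 337/822 = 0.40998, p̂₂ = 201/505 = 0.39802.
Pooled p̂ = (337+201)/(822+505) = 538/1327 = 0.40543.
SE = √(p̂(1−p̂)(1/n₁+1/n₂)) = √(0.40543·0.59457·0.00319674) = √(0.000770593) = 0.02776.
z = (0.40998 − 0.39802)/0.02776 = 0.01196/0.02776 = 0.431.

z = 0.431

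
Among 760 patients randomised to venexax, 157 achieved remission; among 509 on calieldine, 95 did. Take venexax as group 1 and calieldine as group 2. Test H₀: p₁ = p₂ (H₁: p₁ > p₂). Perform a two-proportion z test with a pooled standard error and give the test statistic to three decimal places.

p̂₁ = 157/760 ≈ 0.20658, p̂₂ = 95/509 ≈ 0.18664.
Pooled p̂ = (157+95)/(760+509) = 252/1269 = 0.19858.
SE = √(p̂(1−p̂)(1/n₁+1/n₂)) = √(0.19858·0.80142·0.00328043) = √(0.00052207) = 0.02285.
z = (0.20658 − 0.18664)/0.02285 = 0.01994/0.02285 = 0.873.
p-value = P(Z > 0.873) ≈ 0.1914.

z = 0.873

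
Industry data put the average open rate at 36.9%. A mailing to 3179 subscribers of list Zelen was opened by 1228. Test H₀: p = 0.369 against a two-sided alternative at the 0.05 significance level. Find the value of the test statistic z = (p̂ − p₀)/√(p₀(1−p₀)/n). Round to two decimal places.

z = 2.02

p̂ = 1228/3179 = 0.38628.
SE = √(p₀(1−p₀)/n) = √(0.23284/3179) = 0.00856.
z = (0.38628 − 0.369)/0.00856 = 0.01728/0.00856 = 2.02.
p-value = 2·P(Z > 2.020) ≈ 0.0434. With α = 0.05, reject H₀.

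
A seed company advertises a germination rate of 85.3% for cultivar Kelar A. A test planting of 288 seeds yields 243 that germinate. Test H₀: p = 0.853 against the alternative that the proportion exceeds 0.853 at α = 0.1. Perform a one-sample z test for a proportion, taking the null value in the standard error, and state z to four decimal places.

z = -0.4433

p̂ = 243/288 ≈ 0.843750.
SE = √(p₀(1−p₀)/n) = √(0.12539/288) = 0.020866.
z = (0.843750 − 0.853)/0.020866 = -0.009250/0.020866 = -0.4433.
p-value = P(Z > -0.443) ≈ 0.6712; since p > α = 0.1, fail to reject H₀.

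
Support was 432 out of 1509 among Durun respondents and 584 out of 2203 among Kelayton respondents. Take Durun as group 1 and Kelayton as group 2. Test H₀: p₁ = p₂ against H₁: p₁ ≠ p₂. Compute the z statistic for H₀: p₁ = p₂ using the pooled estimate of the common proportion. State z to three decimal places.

p̂₁ = 432/1509 = 0.28628, p̂₂ = 584/2203 = 0.26509.
Pooled p̂ = (432+584)/(1509+2203) = 1016/3712 = 0.27371.
SE = √(0.198791 × 0.00111662) = 0.01490.
z = (0.28628 − 0.26509)/0.01490 = 0.02119/0.01490 = 1.422.
Two-sided p-value ≈ 2·Φ(−1.422) = 0.1550.

z = 1.422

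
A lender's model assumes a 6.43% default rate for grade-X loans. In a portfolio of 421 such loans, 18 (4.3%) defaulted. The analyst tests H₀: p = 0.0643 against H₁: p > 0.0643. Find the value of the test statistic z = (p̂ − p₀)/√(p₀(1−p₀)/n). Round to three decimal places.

z = -1.802

p̂ = 18/421 ≈ 0.042755.
Under H₀, SE = √(0.0643·0.9357/421) = √(0.000142911) = 0.011955.
z = (0.042755 − 0.0643)/0.011955 = -0.021545/0.011955 = -1.802.
p-value = P(Z > -1.802) ≈ 0.9642.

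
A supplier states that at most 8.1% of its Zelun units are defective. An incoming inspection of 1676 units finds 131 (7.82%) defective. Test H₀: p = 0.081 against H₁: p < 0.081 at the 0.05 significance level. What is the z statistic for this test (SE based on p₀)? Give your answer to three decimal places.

z = -0.426

p̂ = 131/1676 = 0.07816.
SE = √(p₀(1−p₀)/n) = √(0.074439/1676) = 0.00666.
z = (0.07816 − 0.081)/0.00666 = -0.00284/0.00666 = -0.426.
p-value = P(Z < -0.426) ≈ 0.3351, so at α = 0.05 we fail to reject H₀.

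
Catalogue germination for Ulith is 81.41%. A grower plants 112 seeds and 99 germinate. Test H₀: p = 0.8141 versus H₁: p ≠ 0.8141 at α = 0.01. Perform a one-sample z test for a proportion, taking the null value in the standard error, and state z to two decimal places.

z = 1.90

p̂ = 99/112 ≈ 0.8839.
Under H₀, SE = √(0.8141·0.1859/112) = √(0.00135126) = 0.0368.
z = (0.8839 − 0.8141)/0.0368 = 0.0698/0.0368 = 1.90.
Two-sided p-value ≈ 2·Φ(−1.900) = 0.0575. With α = 0.01, fail to reject H₀.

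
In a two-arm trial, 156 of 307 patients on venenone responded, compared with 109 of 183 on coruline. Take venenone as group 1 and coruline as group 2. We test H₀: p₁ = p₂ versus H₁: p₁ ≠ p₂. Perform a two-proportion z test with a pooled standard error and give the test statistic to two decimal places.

p̂₁ = 156/307 = 0.5081, p̂₂ = 109/183 = 0.5956.
Pooled p̂ = (156+109)/(307+183) = 265/490 = 0.5408.
SE = √(p̂(1−p̂)(1/n₁+1/n₂)) = √(0.5408·0.4592·0.00872181) = √(0.00216592) = 0.0465.
z = (0.5081 − 0.5956)/0.0465 = -0.0875/0.0465 = -1.88.

z = -1.88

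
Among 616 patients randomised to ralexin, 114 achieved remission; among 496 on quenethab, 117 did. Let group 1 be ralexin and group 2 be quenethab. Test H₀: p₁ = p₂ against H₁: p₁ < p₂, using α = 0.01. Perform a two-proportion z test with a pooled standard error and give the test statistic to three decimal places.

z = -2.077

p̂₁ = 114/616 = 0.18506, p̂₂ = 117/496 = 0.23589.
Pooled p̂ = (114+117)/(616+496) = 231/1112 = 0.20773.
SE = √(p̂(1−p̂)(1/n₁+1/n₂)) = √(0.20773·0.79227·0.00363951) = √(0.000598992) = 0.02447.
z = (0.18506 − 0.23589)/0.02447 = -0.05083/0.02447 = -2.077.
p-value = P(Z < -2.077) ≈ 0.0189, so at α = 0.01 we fail to reject H₀.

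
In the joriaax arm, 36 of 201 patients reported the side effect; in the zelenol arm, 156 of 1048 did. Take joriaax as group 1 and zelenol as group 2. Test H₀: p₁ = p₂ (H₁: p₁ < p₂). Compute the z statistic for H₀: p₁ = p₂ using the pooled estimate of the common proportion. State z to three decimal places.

z = 1.089

p̂₁ = 36/201 ≈ 0.17910, p̂₂ = 156/1048 ≈ 0.14885.
Pooled p̂ = (36+156)/(201+1048) = 192/1249 = 0.15372.
SE = √(0.130092 × 0.00592932) = 0.02777.
z = (0.17910 − 0.14885)/0.02777 = 0.03025/0.02777 = 1.089.
p-value = P(Z < 1.089) ≈ 0.8620.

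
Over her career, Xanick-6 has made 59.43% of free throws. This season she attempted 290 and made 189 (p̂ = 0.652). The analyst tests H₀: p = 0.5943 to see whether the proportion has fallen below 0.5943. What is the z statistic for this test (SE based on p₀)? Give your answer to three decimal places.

z = 1.992

p̂ = 189/290 ≈ 0.65172.
SE = √(p₀(1−p₀)/n) = √(0.24111/290) = 0.02883.
z = (0.65172 − 0.5943)/0.02883 = 0.05742/0.02883 = 1.992.
p-value = P(Z < 1.992) ≈ 0.9768.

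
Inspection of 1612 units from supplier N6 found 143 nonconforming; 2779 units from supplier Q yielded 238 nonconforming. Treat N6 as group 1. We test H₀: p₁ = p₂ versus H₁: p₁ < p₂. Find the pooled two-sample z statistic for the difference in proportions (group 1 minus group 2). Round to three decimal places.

p̂₁ = 143/1612 ≈ 0.08871, p̂₂ = 238/2779 ≈ 0.08564.
Pooled p̂ = (143+238)/(1612+2779) = 381/4391 = 0.08677.
SE = √(p̂(1−p̂)(1/n₁+1/n₂)) = √(0.08677·0.91323·0.000980189) = √(7.76698e-05) = 0.00881.
z = (0.08871 − 0.08564)/0.00881 = 0.00307/0.00881 = 0.348.

z = 0.348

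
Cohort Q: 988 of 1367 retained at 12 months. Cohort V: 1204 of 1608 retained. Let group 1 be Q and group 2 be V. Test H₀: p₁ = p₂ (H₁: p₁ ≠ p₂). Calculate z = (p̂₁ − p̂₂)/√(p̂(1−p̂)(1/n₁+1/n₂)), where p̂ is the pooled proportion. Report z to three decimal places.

z = -1.605

p̂₁ = 988/1367 = 0.722751, p̂₂ = 1204/1608 = 0.748756.
Pooled p̂ = (988+1204)/(1367+1608) = 2192/2975 = 0.736807.
SE = √(0.193923 × 0.00135342) = 0.016201.
z = (0.722751 − 0.748756)/0.016201 = -0.026005/0.016201 = -1.605.
Two-sided p-value ≈ 2·Φ(−1.605) = 0.1084.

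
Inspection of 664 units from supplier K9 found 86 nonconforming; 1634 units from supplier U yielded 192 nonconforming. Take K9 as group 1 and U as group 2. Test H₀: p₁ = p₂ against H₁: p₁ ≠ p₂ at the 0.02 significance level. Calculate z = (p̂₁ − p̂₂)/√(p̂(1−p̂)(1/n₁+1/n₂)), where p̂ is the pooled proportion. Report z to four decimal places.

p̂₁ = 86/664 ≈ 0.129518, p̂₂ = 192/1634 ≈ 0.117503.
Pooled p̂ = (86+192)/(664+1634) = 278/2298 = 0.120975.
SE = √(0.10634 × 0.00211802) = 0.015008.
z = (0.129518 − 0.117503)/0.015008 = 0.012015/0.015008 = 0.8006.
Two-sided p-value ≈ 2·Φ(−0.801) = 0.4234; since p > α = 0.02, fail to reject H₀.

z = 0.8006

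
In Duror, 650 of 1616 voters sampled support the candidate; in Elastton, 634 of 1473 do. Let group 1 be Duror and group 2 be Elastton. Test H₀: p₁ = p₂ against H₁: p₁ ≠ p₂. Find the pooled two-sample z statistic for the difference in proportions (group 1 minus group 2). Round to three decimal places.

z = -1.588

p̂₁ = 650/1616 = 0.40223, p̂₂ = 634/1473 = 0.43041.
Pooled p̂ = (650+634)/(1616+1473) = 1284/3089 = 0.41567.
SE = √(p̂(1−p̂)(1/n₁+1/n₂)) = √(0.41567·0.58433·0.0012977) = √(0.000315196) = 0.01775.
z = (0.40223 − 0.43041)/0.01775 = -0.02818/0.01775 = -1.588.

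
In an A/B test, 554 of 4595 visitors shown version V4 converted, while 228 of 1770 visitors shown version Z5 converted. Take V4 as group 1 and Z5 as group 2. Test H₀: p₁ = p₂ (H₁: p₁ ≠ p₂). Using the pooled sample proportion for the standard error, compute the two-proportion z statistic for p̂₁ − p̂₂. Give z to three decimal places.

z = -0.898

p̂₁ = 554/4595 ≈ 0.12057, p̂₂ = 228/1770 ≈ 0.12881.
Pooled p̂ = (554+228)/(4595+1770) = 782/6365 = 0.12286.
SE = √(p̂(1−p̂)(1/n₁+1/n₂)) = √(0.12286·0.87714·0.0007826) = √(8.43368e-05) = 0.00918.
z = (0.12057 − 0.12881)/0.00918 = -0.00824/0.00918 = -0.898.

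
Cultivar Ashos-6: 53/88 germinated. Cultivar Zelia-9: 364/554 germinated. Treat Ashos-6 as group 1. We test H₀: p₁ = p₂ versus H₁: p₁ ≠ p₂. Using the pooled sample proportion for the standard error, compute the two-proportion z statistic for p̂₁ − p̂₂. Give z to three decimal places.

p̂₁ = 53/88 = 0.60227, p̂₂ = 364/554 = 0.65704.
Pooled p̂ = (53+364)/(88+554) = 417/642 = 0.64953.
SE = √(p̂(1−p̂)(1/n₁+1/n₂)) = √(0.64953·0.35047·0.0131687) = √(0.00299772) = 0.05475.
z = (0.60227 − 0.65704)/0.05475 = -0.05477/0.05475 = -1.000.

z = -1.000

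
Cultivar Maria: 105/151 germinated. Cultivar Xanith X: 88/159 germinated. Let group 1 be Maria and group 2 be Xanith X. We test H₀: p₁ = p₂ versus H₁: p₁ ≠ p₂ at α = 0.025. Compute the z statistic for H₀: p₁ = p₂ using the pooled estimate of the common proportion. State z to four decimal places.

p̂₁ = 105/151 = 0.695364, p̂₂ = 88/159 = 0.553459.
Pooled p̂ = (105+88)/(151+159) = 193/310 = 0.622581.
SE = √(p̂(1−p̂)(1/n₁+1/n₂)) = √(0.622581·0.377419·0.0129118) = √(0.00303394) = 0.055081.
z = (0.695364 − 0.553459)/0.055081 = 0.141905/0.055081 = 2.5763.
Two-sided p-value ≈ 2·Φ(−2.576) = 0.0100. With α = 0.025, reject H₀.

z = 2.5763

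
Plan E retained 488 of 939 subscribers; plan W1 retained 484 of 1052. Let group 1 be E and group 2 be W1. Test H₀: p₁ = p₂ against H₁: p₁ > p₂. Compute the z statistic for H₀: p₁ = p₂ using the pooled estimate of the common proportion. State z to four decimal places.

p̂₁ = 488/939 ≈ 0.519702, p̂₂ = 484/1052 ≈ 0.460076.
Pooled p̂ = (488+484)/(939+1052) = 972/1991 = 0.488197.
SE = √(0.249861 × 0.00201553) = 0.022441.
z = (0.519702 − 0.460076)/0.022441 = 0.059626/0.022441 = 2.6570.

z = 2.6570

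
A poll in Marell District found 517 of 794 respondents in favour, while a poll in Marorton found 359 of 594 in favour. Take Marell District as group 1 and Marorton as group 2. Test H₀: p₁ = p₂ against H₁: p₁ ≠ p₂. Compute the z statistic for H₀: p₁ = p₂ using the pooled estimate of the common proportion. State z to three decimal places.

p̂₁ = 517/794 = 0.65113, p̂₂ = 359/594 = 0.60438.
Pooled p̂ = (517+359)/(794+594) = 876/1388 = 0.63112.
SE = √(0.232807 × 0.00294295) = 0.02618.
z = (0.65113 − 0.60438)/0.02618 = 0.04675/0.02618 = 1.786.
p-value = 2·P(Z > 1.786) ≈ 0.0741.

z = 1.786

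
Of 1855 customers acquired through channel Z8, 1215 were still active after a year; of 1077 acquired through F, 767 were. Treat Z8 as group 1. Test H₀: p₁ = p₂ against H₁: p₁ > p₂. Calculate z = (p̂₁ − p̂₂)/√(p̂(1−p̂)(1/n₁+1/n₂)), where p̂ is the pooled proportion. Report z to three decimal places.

z = -3.189

p̂₁ = 1215/1855 = 0.65499, p̂₂ = 767/1077 = 0.71216.
Pooled p̂ = (1215+767)/(1855+1077) = 1982/2932 = 0.67599.
SE = √(p̂(1−p̂)(1/n₁+1/n₂)) = √(0.67599·0.32401·0.00146759) = √(0.000321443) = 0.01793.
z = (0.65499 − 0.71216)/0.01793 = -0.05717/0.01793 = -3.189.
p-value = P(Z > -3.189) ≈ 0.9993.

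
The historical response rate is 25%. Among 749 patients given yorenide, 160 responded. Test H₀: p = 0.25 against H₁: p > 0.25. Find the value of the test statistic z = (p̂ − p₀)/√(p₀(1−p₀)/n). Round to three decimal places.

z = -2.299

p̂ = 160/749 ≈ 0.213618.
Standard error under H₀: √(0.25×0.75/749) = 0.015822.
z = (0.213618 − 0.25)/0.015822 = -0.036382/0.015822 = -2.299.
p-value = P(Z > -2.299) ≈ 0.9893.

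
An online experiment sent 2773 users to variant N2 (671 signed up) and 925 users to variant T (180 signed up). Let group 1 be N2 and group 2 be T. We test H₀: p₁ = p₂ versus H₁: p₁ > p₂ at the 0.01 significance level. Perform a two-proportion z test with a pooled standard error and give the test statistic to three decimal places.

z = 2.965

p̂₁ = 671/2773 = 0.241976, p̂₂ = 180/925 = 0.194595.
Pooled p̂ = (671+180)/(2773+925) = 851/3698 = 0.230124.
SE = √(0.177167 × 0.0014417) = 0.015982.
z = (0.241976 − 0.194595)/0.015982 = 0.047381/0.015982 = 2.965.
p-value = P(Z > 2.965) ≈ 0.0015, so at α = 0.01 we reject H₀.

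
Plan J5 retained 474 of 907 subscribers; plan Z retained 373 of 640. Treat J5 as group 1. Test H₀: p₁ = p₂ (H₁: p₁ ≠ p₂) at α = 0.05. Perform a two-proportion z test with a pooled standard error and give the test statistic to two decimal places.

z = -2.34

p̂₁ = 474/907 = 0.5226, p̂₂ = 373/640 = 0.5828.
Pooled p̂ = (474+373)/(907+640) = 847/1547 = 0.5475.
SE = √(0.247743 × 0.00266504) = 0.0257.
z = (0.5226 − 0.5828)/0.0257 = -0.0602/0.0257 = -2.34.
Two-sided p-value ≈ 2·Φ(−2.343) = 0.0191, so at α = 0.05 we reject H₀.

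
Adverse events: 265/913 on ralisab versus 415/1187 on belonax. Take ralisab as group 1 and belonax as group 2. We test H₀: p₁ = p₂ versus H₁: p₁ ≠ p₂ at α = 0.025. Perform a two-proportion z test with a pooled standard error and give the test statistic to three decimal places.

p̂₁ = 265/913 ≈ 0.29025, p̂₂ = 415/1187 ≈ 0.34962.
Pooled p̂ = (265+415)/(913+1187) = 680/2100 = 0.32381.
SE = √(p̂(1−p̂)(1/n₁+1/n₂)) = √(0.32381·0.67619·0.00193775) = √(0.000424284) = 0.02060.
z = (0.29025 − 0.34962)/0.02060 = -0.05937/0.02060 = -2.882.
p-value = 2·P(Z > 2.882) ≈ 0.0039. With α = 0.025, reject H₀.

z = -2.882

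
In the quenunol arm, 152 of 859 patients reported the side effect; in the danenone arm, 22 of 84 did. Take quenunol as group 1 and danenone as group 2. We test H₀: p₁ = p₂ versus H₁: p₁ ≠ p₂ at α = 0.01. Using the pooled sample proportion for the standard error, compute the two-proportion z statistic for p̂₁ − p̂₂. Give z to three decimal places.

p̂₁ = 152/859 = 0.176950, p̂₂ = 22/84 = 0.261905.
Pooled p̂ = (152+22)/(859+84) = 174/943 = 0.184517.
SE = √(0.150471 × 0.0130689) = 0.044345.
z = (0.176950 − 0.261905)/0.044345 = -0.084955/0.044345 = -1.916.
Two-sided p-value ≈ 2·Φ(−1.916) = 0.0554, so at α = 0.01 we fail to reject H₀.

z = -1.916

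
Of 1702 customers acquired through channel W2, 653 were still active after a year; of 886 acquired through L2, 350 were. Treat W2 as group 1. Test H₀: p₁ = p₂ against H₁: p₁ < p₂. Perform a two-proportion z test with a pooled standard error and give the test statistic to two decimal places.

z = -0.56

p̂₁ = 653/1702 ≈ 0.3837, p̂₂ = 350/886 ≈ 0.3950.
Pooled p̂ = (653+350)/(1702+886) = 1003/2588 = 0.3876.
SE = √(p̂(1−p̂)(1/n₁+1/n₂)) = √(0.3876·0.6124·0.00171621) = √(0.000407355) = 0.0202.
z = (0.3837 − 0.3950)/0.0202 = -0.0113/0.0202 = -0.56.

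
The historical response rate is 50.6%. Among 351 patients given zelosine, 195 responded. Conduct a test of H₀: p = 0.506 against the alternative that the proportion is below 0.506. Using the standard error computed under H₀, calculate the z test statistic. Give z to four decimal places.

p̂ = 195/351 = 0.555556.
SE = √(p₀(1−p₀)/n) = √(0.24996/351) = 0.026686.
z = (0.555556 − 0.506)/0.026686 = 0.049556/0.026686 = 1.8570.
p-value = P(Z < 1.857) ≈ 0.9683.

z = 1.8570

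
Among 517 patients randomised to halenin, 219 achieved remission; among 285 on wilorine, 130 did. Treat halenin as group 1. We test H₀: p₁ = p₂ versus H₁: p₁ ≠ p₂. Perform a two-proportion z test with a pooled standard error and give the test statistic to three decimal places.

p̂₁ = 219/517 = 0.42360, p̂₂ = 130/285 = 0.45614.
Pooled p̂ = (219+130)/(517+285) = 349/802 = 0.43516.
SE = √(p̂(1−p̂)(1/n₁+1/n₂)) = √(0.43516·0.56484·0.00544301) = √(0.00133787) = 0.03658.
z = (0.42360 − 0.45614)/0.03658 = -0.03254/0.03658 = -0.890.

z = -0.890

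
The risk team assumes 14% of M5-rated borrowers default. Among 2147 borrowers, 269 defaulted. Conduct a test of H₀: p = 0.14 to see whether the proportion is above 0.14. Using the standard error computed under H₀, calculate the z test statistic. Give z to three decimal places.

p̂ = 269/2147 = 0.12529.
SE = √(p₀(1−p₀)/n) = √(0.1204/2147) = 0.00749.
z = (0.12529 − 0.14)/0.00749 = -0.01471/0.00749 = -1.964.
p-value = P(Z > -1.964) ≈ 0.9752.

z = -1.964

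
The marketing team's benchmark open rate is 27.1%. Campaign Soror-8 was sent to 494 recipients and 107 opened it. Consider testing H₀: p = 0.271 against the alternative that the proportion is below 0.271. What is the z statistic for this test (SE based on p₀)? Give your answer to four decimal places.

p̂ = 107/494 ≈ 0.216599.
Under H₀, SE = √(0.271·0.729/494) = √(0.000399917) = 0.019998.
z = (0.216599 − 0.271)/0.019998 = -0.054401/0.019998 = -2.7203.

z = -2.7203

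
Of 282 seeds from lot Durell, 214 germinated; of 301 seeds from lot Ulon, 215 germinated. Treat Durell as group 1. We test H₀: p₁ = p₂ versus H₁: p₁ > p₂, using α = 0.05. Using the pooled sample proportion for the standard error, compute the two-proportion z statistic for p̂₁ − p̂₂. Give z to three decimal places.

p̂₁ = 214/282 = 0.75887, p̂₂ = 215/301 = 0.71429.
Pooled p̂ = (214+215)/(282+301) = 429/583 = 0.73585.
SE = √(0.194375 × 0.00686836) = 0.03654.
z = (0.75887 − 0.71429)/0.03654 = 0.04458/0.03654 = 1.220.
p-value = P(Z > 1.220) ≈ 0.1112, so at α = 0.05 we fail to reject H₀.

z = 1.220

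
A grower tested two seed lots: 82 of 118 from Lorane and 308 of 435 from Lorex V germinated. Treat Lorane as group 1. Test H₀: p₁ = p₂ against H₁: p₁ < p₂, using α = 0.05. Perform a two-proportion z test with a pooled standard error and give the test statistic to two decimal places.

z = -0.28

p̂₁ = 82/118 = 0.6949, p̂₂ = 308/435 = 0.7080.
Pooled p̂ = (82+308)/(118+435) = 390/553 = 0.7052.
SE = √(0.207875 × 0.0107734) = 0.0473.
z = (0.6949 − 0.7080)/0.0473 = -0.0131/0.0473 = -0.28.
p-value = P(Z < -0.277) ≈ 0.3907; since p > α = 0.05, fail to reject H₀.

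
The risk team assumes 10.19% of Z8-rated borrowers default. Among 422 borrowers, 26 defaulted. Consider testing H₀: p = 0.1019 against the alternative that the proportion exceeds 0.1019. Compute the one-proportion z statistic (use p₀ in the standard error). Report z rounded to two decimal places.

z = -2.74

p̂ = 26/422 = 0.0616.
Under H₀, SE = √(0.1019·0.8981/422) = √(0.000216863) = 0.0147.
z = (0.0616 − 0.1019)/0.0147 = -0.0403/0.0147 = -2.74.
p-value = P(Z > -2.736) ≈ 0.9969.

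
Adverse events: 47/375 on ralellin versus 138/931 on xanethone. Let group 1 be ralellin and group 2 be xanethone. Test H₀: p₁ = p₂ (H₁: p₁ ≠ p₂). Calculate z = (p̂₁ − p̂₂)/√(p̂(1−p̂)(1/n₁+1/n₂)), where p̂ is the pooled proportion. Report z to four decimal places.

p̂₁ = 47/375 ≈ 0.125333, p̂₂ = 138/931 ≈ 0.148228.
Pooled p̂ = (47+138)/(375+931) = 185/1306 = 0.141654.
SE = √(0.121588 × 0.00374078) = 0.021327.
z = (0.125333 − 0.148228)/0.021327 = -0.022895/0.021327 = -1.0735.

z = -1.0735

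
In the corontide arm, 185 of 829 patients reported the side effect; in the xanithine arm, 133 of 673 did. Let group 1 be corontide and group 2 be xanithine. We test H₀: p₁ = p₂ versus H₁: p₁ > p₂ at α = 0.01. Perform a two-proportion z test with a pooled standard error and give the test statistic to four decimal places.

z = 1.2048

p̂₁ = 185/829 = 0.2231604, p̂₂ = 133/673 = 0.1976226.
Pooled p̂ = (185+133)/(829+673) = 318/1502 = 0.2117177.
SE = √(0.166893 × 0.00269216) = 0.0211968.
z = (0.2231604 − 0.1976226)/0.0211968 = 0.0255378/0.0211968 = 1.2048.
p-value = P(Z > 1.205) ≈ 0.1141; since p > α = 0.01, fail to reject H₀.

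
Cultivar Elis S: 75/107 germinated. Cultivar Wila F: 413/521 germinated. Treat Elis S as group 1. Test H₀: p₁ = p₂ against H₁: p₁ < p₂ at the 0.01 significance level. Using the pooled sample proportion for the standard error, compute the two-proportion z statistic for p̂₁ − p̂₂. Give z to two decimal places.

p̂₁ = 75/107 ≈ 0.7009, p̂₂ = 413/521 ≈ 0.7927.
Pooled p̂ = (75+413)/(107+521) = 488/628 = 0.7771.
SE = √(0.173232 × 0.0112652) = 0.0442.
z = (0.7009 − 0.7927)/0.0442 = -0.0918/0.0442 = -2.08.
p-value = P(Z < -2.077) ≈ 0.0189. With α = 0.01, fail to reject H₀.

z = -2.08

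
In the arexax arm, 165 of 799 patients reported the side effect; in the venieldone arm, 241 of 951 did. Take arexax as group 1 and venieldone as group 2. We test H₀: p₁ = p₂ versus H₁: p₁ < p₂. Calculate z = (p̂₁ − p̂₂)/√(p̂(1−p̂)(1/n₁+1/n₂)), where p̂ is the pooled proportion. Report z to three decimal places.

p̂₁ = 165/799 ≈ 0.206508, p̂₂ = 241/951 ≈ 0.253417.
Pooled p̂ = (165+241)/(799+951) = 406/1750 = 0.232000.
SE = √(0.178176 × 0.00230309) = 0.020257.
z = (0.206508 − 0.253417)/0.020257 = -0.046909/0.020257 = -2.316.

z = -2.316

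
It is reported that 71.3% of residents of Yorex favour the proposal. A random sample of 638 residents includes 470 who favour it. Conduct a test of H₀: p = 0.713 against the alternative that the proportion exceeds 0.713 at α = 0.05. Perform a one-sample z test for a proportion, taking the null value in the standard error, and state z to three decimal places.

p̂ = 470/638 ≈ 0.73668.
Standard error under H₀: √(0.713×0.287/638) = 0.01791.
z = (0.73668 − 0.713)/0.01791 = 0.02368/0.01791 = 1.322.
p-value = P(Z > 1.322) ≈ 0.0931, so at α = 0.05 we fail to reject H₀.

z = 1.322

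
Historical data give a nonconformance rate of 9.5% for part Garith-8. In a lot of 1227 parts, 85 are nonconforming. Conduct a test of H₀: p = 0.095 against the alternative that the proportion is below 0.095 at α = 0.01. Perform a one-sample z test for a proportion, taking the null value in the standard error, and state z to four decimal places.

z = -3.0732

p̂ = 85/1227 ≈ 0.06927465.
Under H₀, SE = √(0.095·0.905/1227) = √(7.00693e-05) = 0.00837074.
z = (0.06927465 − 0.095)/0.00837074 = -0.02572535/0.00837074 = -3.0732.
p-value = P(Z < -3.073) ≈ 0.0011. With α = 0.01, reject H₀.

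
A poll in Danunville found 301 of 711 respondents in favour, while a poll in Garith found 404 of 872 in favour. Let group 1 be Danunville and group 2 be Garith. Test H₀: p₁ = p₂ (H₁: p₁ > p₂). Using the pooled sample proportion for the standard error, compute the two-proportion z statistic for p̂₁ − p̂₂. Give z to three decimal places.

z = -1.591

p̂₁ = 301/711 = 0.42335, p̂₂ = 404/872 = 0.46330.
Pooled p̂ = (301+404)/(711+872) = 705/1583 = 0.44536.
SE = √(0.247014 × 0.00255326) = 0.02511.
z = (0.42335 − 0.46330)/0.02511 = -0.03995/0.02511 = -1.591.
p-value = P(Z > -1.591) ≈ 0.9442.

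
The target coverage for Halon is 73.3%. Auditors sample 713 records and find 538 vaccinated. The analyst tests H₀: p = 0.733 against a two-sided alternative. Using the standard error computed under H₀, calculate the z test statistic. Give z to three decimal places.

p̂ = 538/713 ≈ 0.75456.
Standard error under H₀: √(0.733×0.267/713) = 0.01657.
z = (0.75456 − 0.733)/0.01657 = 0.02156/0.01657 = 1.301.

z = 1.301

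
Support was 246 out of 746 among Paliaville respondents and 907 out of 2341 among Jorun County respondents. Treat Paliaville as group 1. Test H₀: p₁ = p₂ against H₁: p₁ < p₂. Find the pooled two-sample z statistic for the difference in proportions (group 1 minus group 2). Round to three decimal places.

p̂₁ = 246/746 ≈ 0.32976, p̂₂ = 907/2341 ≈ 0.38744.
Pooled p̂ = (246+907)/(746+2341) = 1153/3087 = 0.37350.
SE = √(p̂(1−p̂)(1/n₁+1/n₂)) = √(0.37350·0.62650·0.00176765) = √(0.000413627) = 0.02034.
z = (0.32976 − 0.38744)/0.02034 = -0.05768/0.02034 = -2.836.

z = -2.836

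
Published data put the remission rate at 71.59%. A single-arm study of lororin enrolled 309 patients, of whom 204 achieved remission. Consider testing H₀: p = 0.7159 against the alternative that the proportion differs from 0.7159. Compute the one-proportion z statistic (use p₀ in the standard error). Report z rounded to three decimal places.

z = -2.171

p̂ = 204/309 ≈ 0.66019.
SE = √(p₀(1−p₀)/n) = √(0.20339/309) = 0.02566.
z = (0.66019 − 0.7159)/0.02566 = -0.05571/0.02566 = -2.171.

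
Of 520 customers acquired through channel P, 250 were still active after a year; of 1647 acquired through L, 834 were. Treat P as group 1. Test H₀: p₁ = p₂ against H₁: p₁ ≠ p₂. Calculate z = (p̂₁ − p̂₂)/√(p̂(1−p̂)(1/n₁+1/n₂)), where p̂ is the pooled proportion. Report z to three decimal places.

z = -1.018

p̂₁ = 250/520 = 0.48077, p̂₂ = 834/1647 = 0.50638.
Pooled p̂ = (250+834)/(520+1647) = 1084/2167 = 0.50023.
SE = √(0.25 × 0.00253024) = 0.02515.
z = (0.48077 − 0.50638)/0.02515 = -0.02561/0.02515 = -1.018.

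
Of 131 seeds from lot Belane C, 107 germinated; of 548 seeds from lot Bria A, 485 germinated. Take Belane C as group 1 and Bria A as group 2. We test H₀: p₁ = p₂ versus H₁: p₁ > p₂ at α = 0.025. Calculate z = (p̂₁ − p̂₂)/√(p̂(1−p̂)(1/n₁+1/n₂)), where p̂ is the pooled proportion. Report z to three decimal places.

z = -2.099

p̂₁ = 107/131 = 0.81679, p̂₂ = 485/548 = 0.88504.
Pooled p̂ = (107+485)/(131+548) = 592/679 = 0.87187.
SE = √(p̂(1−p̂)(1/n₁+1/n₂)) = √(0.87187·0.12813·0.00945841) = √(0.00105662) = 0.03251.
z = (0.81679 − 0.88504)/0.03251 = -0.06825/0.03251 = -2.099.
p-value = P(Z > -2.099) ≈ 0.9821. With α = 0.025, fail to reject H₀.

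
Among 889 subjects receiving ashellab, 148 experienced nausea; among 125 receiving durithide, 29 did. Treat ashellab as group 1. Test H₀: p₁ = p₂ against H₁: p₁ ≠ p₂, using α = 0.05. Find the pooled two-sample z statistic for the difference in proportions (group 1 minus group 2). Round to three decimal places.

z = -1.807

p̂₁ = 148/889 = 0.16648, p̂₂ = 29/125 = 0.23200.
Pooled p̂ = (148+29)/(889+125) = 177/1014 = 0.17456.
SE = √(0.144086 × 0.00912486) = 0.03626.
z = (0.16648 − 0.23200)/0.03626 = -0.06552/0.03626 = -1.807.
Two-sided p-value ≈ 2·Φ(−1.807) = 0.0708. With α = 0.05, fail to reject H₀.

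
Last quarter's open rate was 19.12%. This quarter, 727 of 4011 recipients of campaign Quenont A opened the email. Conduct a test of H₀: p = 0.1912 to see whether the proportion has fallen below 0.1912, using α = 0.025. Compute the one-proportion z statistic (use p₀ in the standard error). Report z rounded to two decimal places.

z = -1.60

p̂ = 727/4011 ≈ 0.1813.
Under H₀, SE = √(0.1912·0.8088/4011) = √(3.85546e-05) = 0.0062.
z = (0.1813 − 0.1912)/0.0062 = -0.0099/0.0062 = -1.60.
p-value = P(Z < -1.602) ≈ 0.0546, so at α = 0.025 we fail to reject H₀.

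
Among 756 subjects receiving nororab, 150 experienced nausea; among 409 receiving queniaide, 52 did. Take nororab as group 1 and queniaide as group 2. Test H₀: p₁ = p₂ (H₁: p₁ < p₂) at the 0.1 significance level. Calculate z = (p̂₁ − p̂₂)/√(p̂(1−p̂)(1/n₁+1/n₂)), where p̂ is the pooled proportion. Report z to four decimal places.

p̂₁ = 150/756 = 0.198413, p̂₂ = 52/409 = 0.127139.
Pooled p̂ = (150+52)/(756+409) = 202/1165 = 0.173391.
SE = √(0.143326 × 0.00376774) = 0.023238.
z = (0.198413 − 0.127139)/0.023238 = 0.071274/0.023238 = 3.0671.
p-value = P(Z < 3.067) ≈ 0.9989. With α = 0.1, fail to reject H₀.

z = 3.0671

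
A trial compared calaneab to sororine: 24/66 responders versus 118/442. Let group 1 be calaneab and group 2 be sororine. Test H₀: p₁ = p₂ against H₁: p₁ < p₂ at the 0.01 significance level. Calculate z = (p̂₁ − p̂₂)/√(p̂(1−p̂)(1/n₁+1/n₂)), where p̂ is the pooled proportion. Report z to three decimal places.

z = 1.632

p̂₁ = 24/66 = 0.36364, p̂₂ = 118/442 = 0.26697.
Pooled p̂ = (24+118)/(66+442) = 142/508 = 0.27953.
SE = √(0.201392 × 0.017414) = 0.05922.
z = (0.36364 − 0.26697)/0.05922 = 0.09667/0.05922 = 1.632.
p-value = P(Z < 1.632) ≈ 0.9487. With α = 0.01, fail to reject H₀.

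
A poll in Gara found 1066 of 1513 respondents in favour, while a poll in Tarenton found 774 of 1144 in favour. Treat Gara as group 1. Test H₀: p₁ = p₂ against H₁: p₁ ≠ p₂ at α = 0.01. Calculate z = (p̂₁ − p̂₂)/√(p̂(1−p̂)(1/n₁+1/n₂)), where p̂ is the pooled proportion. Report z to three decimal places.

z = 1.548

p̂₁ = 1066/1513 ≈ 0.70456, p̂₂ = 774/1144 ≈ 0.67657.
Pooled p̂ = (1066+774)/(1513+1144) = 1840/2657 = 0.69251.
SE = √(0.21294 × 0.00153506) = 0.01808.
z = (0.70456 − 0.67657)/0.01808 = 0.02799/0.01808 = 1.548.
Two-sided p-value ≈ 2·Φ(−1.548) = 0.1216; since p > α = 0.01, fail to reject H₀.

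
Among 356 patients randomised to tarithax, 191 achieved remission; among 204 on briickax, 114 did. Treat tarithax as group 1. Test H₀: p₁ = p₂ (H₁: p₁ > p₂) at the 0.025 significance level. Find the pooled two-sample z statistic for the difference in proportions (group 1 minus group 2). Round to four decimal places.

z = -0.5101

p̂₁ = 191/356 ≈ 0.536517, p̂₂ = 114/204 ≈ 0.558824.
Pooled p̂ = (191+114)/(356+204) = 305/560 = 0.544643.
SE = √(p̂(1−p̂)(1/n₁+1/n₂)) = √(0.544643·0.455357·0.00771095) = √(0.00191237) = 0.043731.
z = (0.536517 − 0.558824)/0.043731 = -0.022307/0.043731 = -0.5101.
p-value = P(Z > -0.510) ≈ 0.6950. With α = 0.025, fail to reject H₀.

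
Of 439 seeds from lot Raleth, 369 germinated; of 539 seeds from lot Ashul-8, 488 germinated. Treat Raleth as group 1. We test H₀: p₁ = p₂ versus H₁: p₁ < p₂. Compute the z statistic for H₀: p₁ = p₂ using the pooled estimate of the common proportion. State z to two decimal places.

p̂₁ = 369/439 = 0.8405, p̂₂ = 488/539 = 0.9054.
Pooled p̂ = (369+488)/(439+539) = 857/978 = 0.8763.
SE = √(p̂(1−p̂)(1/n₁+1/n₂)) = √(0.8763·0.1237·0.00413319) = √(0.000448099) = 0.0212.
z = (0.8405 − 0.9054)/0.0212 = -0.0649/0.0212 = -3.06.

z = -3.06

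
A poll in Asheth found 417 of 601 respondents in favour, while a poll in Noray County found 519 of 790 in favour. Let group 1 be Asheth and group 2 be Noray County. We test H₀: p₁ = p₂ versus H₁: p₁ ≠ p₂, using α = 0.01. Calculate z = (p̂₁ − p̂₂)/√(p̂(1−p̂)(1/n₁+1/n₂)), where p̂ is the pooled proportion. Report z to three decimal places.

p̂₁ = 417/601 ≈ 0.693844, p̂₂ = 519/790 ≈ 0.656962.
Pooled p̂ = (417+519)/(601+790) = 936/1391 = 0.672897.
SE = √(0.220107 × 0.00292972) = 0.025394.
z = (0.693844 − 0.656962)/0.025394 = 0.036882/0.025394 = 1.452.
Two-sided p-value ≈ 2·Φ(−1.452) = 0.1464, so at α = 0.01 we fail to reject H₀.

z = 1.452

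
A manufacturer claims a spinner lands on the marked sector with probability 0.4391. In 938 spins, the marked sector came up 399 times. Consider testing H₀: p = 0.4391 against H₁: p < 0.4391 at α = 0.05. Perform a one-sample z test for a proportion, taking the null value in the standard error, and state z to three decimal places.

z = -0.847

p̂ = 399/938 ≈ 0.425373.
Under H₀, SE = √(0.4391·0.5609/938) = √(0.000262571) = 0.016204.
z = (0.425373 − 0.4391)/0.016204 = -0.013727/0.016204 = -0.847.
p-value = P(Z < -0.847) ≈ 0.1985, so at α = 0.05 we fail to reject H₀.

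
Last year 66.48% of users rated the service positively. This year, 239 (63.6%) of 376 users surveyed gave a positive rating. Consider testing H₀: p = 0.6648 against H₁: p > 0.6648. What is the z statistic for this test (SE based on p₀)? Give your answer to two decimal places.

z = -1.20

p̂ = 239/376 = 0.6356.
SE = √(p₀(1−p₀)/n) = √(0.22284/376) = 0.0243.
z = (0.6356 − 0.6648)/0.0243 = -0.0292/0.0243 = -1.20.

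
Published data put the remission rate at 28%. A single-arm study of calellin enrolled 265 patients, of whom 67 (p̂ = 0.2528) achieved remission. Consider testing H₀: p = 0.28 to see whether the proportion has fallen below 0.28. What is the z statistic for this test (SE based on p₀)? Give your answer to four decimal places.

z = -0.9851

p̂ = 67/265 = 0.252830.
SE = √(p₀(1−p₀)/n) = √(0.2016/265) = 0.027582.
z = (0.252830 − 0.28)/0.027582 = -0.027170/0.027582 = -0.9851.
p-value = P(Z < -0.985) ≈ 0.1623.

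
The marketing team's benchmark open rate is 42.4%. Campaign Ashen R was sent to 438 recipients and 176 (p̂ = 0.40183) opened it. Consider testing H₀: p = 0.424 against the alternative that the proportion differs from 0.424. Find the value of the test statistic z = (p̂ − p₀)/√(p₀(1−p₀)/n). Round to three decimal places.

z = -0.939

p̂ = 176/438 ≈ 0.40183.
Standard error under H₀: √(0.424×0.576/438) = 0.02361.
z = (0.40183 − 0.424)/0.02361 = -0.02217/0.02361 = -0.939.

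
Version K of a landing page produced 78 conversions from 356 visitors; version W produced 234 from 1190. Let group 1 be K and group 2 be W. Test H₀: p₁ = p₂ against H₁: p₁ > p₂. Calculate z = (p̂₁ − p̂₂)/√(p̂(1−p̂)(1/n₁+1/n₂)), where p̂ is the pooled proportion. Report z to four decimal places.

z = 0.9265

p̂₁ = 78/356 ≈ 0.2191011, p̂₂ = 234/1190 ≈ 0.1966387.
Pooled p̂ = (78+234)/(356+1190) = 312/1546 = 0.2018111.
SE = √(p̂(1−p̂)(1/n₁+1/n₂)) = √(0.2018111·0.7981889·0.00364932) = √(0.000587846) = 0.0242455.
z = (0.2191011 − 0.1966387)/0.0242455 = 0.0224624/0.0242455 = 0.9265.
p-value = P(Z > 0.926) ≈ 0.1771.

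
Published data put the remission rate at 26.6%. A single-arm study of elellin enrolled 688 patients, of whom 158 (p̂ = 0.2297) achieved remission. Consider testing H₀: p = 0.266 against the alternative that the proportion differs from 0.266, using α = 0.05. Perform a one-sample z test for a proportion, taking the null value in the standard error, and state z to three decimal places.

p̂ = 158/688 ≈ 0.229651.
Standard error under H₀: √(0.266×0.734/688) = 0.016846.
z = (0.229651 − 0.266)/0.016846 = -0.036349/0.016846 = -2.158.
Two-sided p-value ≈ 2·Φ(−2.158) = 0.0309; since p < α = 0.05, reject H₀.

z = -2.158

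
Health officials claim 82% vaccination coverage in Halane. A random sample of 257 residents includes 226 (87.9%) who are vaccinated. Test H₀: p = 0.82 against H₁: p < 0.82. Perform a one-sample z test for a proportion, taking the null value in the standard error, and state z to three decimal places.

z = 2.478

p̂ = 226/257 ≈ 0.87938.
Standard error under H₀: √(0.82×0.18/257) = 0.02396.
z = (0.87938 − 0.82)/0.02396 = 0.05938/0.02396 = 2.478.
p-value = P(Z < 2.478) ≈ 0.9934.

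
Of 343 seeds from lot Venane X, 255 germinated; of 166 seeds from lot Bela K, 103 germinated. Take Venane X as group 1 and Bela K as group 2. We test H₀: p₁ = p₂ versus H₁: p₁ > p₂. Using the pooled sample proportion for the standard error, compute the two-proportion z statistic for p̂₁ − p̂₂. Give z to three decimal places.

p̂₁ = 255/343 ≈ 0.74344, p̂₂ = 103/166 ≈ 0.62048.
Pooled p̂ = (255+103)/(343+166) = 358/509 = 0.70334.
SE = √(0.208653 × 0.00893955) = 0.04319.
z = (0.74344 − 0.62048)/0.04319 = 0.12296/0.04319 = 2.847.

z = 2.847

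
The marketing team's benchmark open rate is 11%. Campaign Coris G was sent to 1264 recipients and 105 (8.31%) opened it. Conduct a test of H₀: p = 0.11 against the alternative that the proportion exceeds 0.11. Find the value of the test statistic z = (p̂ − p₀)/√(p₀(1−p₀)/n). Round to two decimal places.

p̂ = 105/1264 = 0.0831.
Under H₀, SE = √(0.11·0.89/1264) = √(7.74525e-05) = 0.0088.
z = (0.0831 − 0.11)/0.0088 = -0.0269/0.0088 = -3.06.
p-value = P(Z > -3.060) ≈ 0.9989.

z = -3.06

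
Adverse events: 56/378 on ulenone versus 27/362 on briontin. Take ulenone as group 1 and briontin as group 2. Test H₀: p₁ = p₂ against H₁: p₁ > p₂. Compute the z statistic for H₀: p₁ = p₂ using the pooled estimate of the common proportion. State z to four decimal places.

z = 3.1699

p̂₁ = 56/378 = 0.1481481, p̂₂ = 27/362 = 0.0745856.
Pooled p̂ = (56+27)/(378+362) = 83/740 = 0.1121622.
SE = √(0.0995818 × 0.00540793) = 0.0232063.
z = (0.1481481 − 0.0745856)/0.0232063 = 0.0735625/0.0232063 = 3.1699.
p-value = P(Z > 3.170) ≈ 0.0008.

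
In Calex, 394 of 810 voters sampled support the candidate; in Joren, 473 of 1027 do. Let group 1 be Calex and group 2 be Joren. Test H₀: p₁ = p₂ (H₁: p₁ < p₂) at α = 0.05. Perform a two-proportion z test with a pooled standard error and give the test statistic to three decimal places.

p̂₁ = 394/810 = 0.48642, p̂₂ = 473/1027 = 0.46056.
Pooled p̂ = (394+473)/(810+1027) = 867/1837 = 0.47197.
SE = √(0.249214 × 0.00220828) = 0.02346.
z = (0.48642 − 0.46056)/0.02346 = 0.02586/0.02346 = 1.102.
p-value = P(Z < 1.102) ≈ 0.8648, so at α = 0.05 we fail to reject H₀.

z = 1.102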